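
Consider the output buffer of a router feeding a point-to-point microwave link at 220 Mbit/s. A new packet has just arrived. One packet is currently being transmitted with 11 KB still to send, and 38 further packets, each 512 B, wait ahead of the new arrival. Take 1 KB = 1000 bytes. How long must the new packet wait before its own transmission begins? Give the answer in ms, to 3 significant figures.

1.11 ms

Each queued packet: L/R = 4096/220000000 = 0.0186182 ms.
38 queued → 0.707491 ms.
Plus remaining 88000 bits of current packet: 0.4 ms.
Queuing delay = 1.11 ms.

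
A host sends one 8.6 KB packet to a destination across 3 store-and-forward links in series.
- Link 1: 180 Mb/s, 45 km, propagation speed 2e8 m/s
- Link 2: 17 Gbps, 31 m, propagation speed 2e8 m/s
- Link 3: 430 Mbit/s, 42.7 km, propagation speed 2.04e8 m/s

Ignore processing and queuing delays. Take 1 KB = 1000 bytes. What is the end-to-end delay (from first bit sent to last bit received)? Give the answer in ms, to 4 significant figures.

L = 68800 bits.
Transmission delays (L/R per hop): 0.382222, 0.00404706, 0.16 ms; sum = 0.546269 ms.
Propagation delays (d/s per hop): 0.225, 0.000155, 0.209314 ms; sum = 0.434469 ms.
End-to-end = 0.9807 ms.

0.9807 ms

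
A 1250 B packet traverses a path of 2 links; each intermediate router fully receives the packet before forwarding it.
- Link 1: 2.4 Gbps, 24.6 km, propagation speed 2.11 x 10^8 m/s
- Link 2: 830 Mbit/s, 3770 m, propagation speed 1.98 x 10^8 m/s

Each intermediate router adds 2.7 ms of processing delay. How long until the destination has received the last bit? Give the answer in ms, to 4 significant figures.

2.852 ms

L = 1250 × 8 = 10000 bits.
Transmission delays (L/R per hop): 0.00416667, 0.0120482 ms; sum = 0.0162149 ms.
Propagation delays (d/s per hop): 0.116588, 0.0190404 ms; sum = 0.135628 ms.
Processing at 1 router(s): 1 × 2.7 ms = 2.7 ms.
End-to-end = 2.852 ms.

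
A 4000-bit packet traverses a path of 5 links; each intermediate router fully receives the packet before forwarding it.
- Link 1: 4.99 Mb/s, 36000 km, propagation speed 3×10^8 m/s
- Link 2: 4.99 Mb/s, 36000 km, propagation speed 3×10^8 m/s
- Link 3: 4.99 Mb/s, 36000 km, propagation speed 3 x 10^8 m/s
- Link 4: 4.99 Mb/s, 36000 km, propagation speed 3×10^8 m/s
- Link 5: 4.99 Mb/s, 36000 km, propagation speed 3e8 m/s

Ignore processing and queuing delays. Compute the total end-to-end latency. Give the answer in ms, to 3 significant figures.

Transmission delay per hop = L/R = 4000/4990000 = 0.801603 ms; 5 hops → 4.00802 ms.
Propagation delays (d/s per hop): 120, 120, 120, 120, 120 ms; sum = 600 ms.
End-to-end = 604 ms.

604 ms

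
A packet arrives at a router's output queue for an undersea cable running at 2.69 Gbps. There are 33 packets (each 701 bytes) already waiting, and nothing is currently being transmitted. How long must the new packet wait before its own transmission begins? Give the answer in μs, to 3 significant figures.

68.8 μs

Each queued packet: L/R = 5608/2690000000 = 2.08476 μs.
33 queued → 68.797 μs.
Queuing delay = 68.8 μs.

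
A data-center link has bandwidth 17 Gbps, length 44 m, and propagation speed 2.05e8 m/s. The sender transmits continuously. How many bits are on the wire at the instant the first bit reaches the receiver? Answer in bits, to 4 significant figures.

3649 bits

Propagation delay = 44 / 2.05e+08 = 2.14634e-07 s.
BDP = R × t_prop = 17000000000 × 2.14634e-07 = 3648.78 bits.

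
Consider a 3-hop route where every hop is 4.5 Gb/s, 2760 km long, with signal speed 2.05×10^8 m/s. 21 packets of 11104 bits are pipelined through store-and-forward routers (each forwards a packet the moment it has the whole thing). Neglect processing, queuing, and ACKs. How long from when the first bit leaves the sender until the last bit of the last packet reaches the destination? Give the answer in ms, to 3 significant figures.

40.4 ms

Per-hop transmission t_tx = L/R = 11104/4500000000 = 0.00246756 ms.
Per-hop propagation t_prop = 2760000/2.05e+08 = 13.4634 ms.
Pipeline fill: first packet needs 3·t_tx to clear all hops; remaining 20 packets each add one t_tx.
Total = (3+21-1)·t_tx + 3·t_prop = 23·0.00246756 + 3·13.4634 = 40.4 ms.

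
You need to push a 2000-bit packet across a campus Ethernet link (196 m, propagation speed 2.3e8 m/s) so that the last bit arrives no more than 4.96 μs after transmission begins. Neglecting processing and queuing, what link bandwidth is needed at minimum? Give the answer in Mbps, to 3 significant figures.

Propagation delay = 196 / 2.3e+08 = 0.852174 μs.
Transmission budget = 4.96 − 0.852174 = 4.10783 μs.
R ≥ L / t_tx = 2000 bits / 4.10783e-06 s = 487 Mbps.

487 Mbps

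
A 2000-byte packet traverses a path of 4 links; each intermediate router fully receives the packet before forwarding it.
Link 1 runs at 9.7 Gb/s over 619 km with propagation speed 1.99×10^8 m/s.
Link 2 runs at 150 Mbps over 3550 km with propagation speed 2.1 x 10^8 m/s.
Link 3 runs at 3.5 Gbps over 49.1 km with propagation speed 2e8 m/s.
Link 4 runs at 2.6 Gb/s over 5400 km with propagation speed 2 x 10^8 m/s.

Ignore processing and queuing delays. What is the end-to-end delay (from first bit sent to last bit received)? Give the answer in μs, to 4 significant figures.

47380 μs

L = 2000 × 8 = 16000 bits.
Transmission delays (L/R per hop): 1.64948, 106.667, 4.57143, 6.15385 μs; sum = 119.041 μs.
Propagation delays (d/s per hop): 3110.55, 16904.8, 245.5, 27000 μs; sum = 47260.8 μs.
End-to-end = 47380 μs.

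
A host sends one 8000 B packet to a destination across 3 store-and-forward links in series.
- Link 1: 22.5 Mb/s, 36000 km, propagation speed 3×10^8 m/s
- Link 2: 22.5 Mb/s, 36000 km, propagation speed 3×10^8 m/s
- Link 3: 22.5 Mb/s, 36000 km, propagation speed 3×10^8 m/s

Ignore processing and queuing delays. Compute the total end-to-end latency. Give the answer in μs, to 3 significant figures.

369000 μs

L = 8000 × 8 = 64000 bits.
Transmission delay per hop = L/R = 64000/22500000 = 2844.44 μs; 3 hops → 8533.33 μs.
Propagation delays (d/s per hop): 120000, 120000, 120000 μs; sum = 360000 μs.
End-to-end = 369000 μs.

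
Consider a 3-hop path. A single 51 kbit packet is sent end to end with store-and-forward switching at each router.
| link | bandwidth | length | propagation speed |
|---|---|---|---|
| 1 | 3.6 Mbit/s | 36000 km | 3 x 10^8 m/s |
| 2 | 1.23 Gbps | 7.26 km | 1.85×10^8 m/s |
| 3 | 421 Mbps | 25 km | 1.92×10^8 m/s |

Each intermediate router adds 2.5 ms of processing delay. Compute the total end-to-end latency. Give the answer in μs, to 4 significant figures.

L = 51000 bits.
Transmission delays (L/R per hop): 14166.7, 41.4634, 121.14 μs; sum = 14329.3 μs.
Propagation delays (d/s per hop): 120000, 39.2432, 130.208 μs; sum = 120169 μs.
Processing at 2 router(s): 2 × 2.5 ms = 5000 μs.
End-to-end = 139500 μs.

139500 μs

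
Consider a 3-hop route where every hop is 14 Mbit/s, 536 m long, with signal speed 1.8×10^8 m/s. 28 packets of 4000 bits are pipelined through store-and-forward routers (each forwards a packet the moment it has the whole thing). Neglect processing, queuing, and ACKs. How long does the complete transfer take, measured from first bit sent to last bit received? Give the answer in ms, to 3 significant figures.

8.58 ms

Per-hop transmission t_tx = L/R = 4000/14000000 = 0.285714 ms.
Per-hop propagation t_prop = 536/180000000 = 0.00297778 ms.
Pipeline fill: first packet needs 3·t_tx to clear all hops; remaining 27 packets each add one t_tx.
Total = (3+28-1)·t_tx + 3·t_prop = 30·0.285714 + 3·0.00297778 = 8.58 ms.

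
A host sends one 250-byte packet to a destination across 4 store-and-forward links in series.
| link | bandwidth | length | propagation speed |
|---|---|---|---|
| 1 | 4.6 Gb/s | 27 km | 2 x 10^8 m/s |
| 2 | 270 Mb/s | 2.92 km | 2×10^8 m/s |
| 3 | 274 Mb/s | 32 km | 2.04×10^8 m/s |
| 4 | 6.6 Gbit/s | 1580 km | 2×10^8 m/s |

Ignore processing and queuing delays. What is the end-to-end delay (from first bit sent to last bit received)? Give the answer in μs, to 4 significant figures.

L = 250 × 8 = 2000 bits.
Transmission delays (L/R per hop): 0.434783, 7.40741, 7.29927, 0.30303 μs; sum = 15.4445 μs.
Propagation delays (d/s per hop): 135, 14.6, 156.863, 7900 μs; sum = 8206.46 μs.
End-to-end = 8222 μs.

8222 μs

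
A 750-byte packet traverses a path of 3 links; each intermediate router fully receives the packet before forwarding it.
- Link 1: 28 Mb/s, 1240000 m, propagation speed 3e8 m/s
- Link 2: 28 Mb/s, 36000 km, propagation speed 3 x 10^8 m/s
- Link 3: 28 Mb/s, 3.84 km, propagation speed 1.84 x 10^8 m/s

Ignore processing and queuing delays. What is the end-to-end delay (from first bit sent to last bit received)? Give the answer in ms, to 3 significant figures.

L = 750 × 8 = 6000 bits.
Transmission delay per hop = L/R = 6000/28000000 = 0.214286 ms; 3 hops → 0.642857 ms.
Propagation delays (d/s per hop): 4.13333, 120, 0.0208696 ms; sum = 124.154 ms.
End-to-end = 125 ms.

125 ms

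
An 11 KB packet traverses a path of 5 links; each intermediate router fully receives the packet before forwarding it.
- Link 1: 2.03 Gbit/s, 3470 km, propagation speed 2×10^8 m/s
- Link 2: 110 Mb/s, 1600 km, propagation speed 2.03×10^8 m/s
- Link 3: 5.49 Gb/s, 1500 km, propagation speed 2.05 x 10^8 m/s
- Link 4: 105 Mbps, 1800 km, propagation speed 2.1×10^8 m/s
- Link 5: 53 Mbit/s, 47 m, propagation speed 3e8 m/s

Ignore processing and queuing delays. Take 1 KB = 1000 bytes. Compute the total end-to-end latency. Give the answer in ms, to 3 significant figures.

L = 88000 bits.
Transmission delays (L/R per hop): 0.0433498, 0.8, 0.0160291, 0.838095, 1.66038 ms; sum = 3.35785 ms.
Propagation delays (d/s per hop): 17.35, 7.88177, 7.31707, 8.57143, 0.000156667 ms; sum = 41.1204 ms.
End-to-end = 44.5 ms.

44.5 ms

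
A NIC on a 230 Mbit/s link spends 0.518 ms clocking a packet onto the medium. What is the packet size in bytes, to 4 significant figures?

14890 bytes

L = R × t_tx = 230000000 b/s × 0.000518 s = 119140 bits.
In bytes: 119140 / 8 = 14890 bytes.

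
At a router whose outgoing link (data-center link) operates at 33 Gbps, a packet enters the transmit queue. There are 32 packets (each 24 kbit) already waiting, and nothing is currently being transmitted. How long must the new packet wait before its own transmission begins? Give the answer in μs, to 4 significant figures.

Each queued packet: L/R = 24000/33000000000 = 0.727273 μs.
32 queued → 23.2727 μs.
Queuing delay = 23.27 μs.

23.27 μs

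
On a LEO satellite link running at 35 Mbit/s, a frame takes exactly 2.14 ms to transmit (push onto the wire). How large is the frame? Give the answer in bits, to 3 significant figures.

L = R × t_tx = 35000000 b/s × 0.00214 s = 74900 bits.

74900 bits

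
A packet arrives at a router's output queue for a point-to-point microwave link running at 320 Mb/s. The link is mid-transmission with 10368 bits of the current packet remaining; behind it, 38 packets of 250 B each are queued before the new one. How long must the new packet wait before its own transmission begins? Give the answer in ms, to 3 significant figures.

Each queued packet: L/R = 2000/320000000 = 0.00625 ms.
38 queued → 0.2375 ms.
Plus remaining 10368 bits of current packet: 0.0324 ms.
Queuing delay = 0.270 ms.

0.270 ms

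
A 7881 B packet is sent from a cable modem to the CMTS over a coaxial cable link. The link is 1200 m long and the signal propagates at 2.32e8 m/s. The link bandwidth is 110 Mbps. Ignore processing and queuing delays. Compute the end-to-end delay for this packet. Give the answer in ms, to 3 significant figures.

L = 7881 × 8 = 63048 bits.
Transmission delay = L/R = 63048 / 110000000 = 0.573164 ms.
Propagation delay = d/s = 1200 m / 2.32e+08 m/s = 0.00517241 ms.
Total = 0.578 ms.

0.578 ms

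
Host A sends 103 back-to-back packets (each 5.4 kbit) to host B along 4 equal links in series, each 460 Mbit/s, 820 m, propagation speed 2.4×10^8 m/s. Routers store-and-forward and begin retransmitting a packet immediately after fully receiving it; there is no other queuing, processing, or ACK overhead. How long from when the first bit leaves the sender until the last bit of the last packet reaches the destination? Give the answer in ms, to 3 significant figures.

Per-hop transmission t_tx = L/R = 5400/460000000 = 0.0117391 ms.
Per-hop propagation t_prop = 820/240000000 = 0.00341667 ms.
Pipeline fill: first packet needs 4·t_tx to clear all hops; remaining 102 packets each add one t_tx.
Total = (4+103-1)·t_tx + 4·t_prop = 106·0.0117391 + 4·0.00341667 = 1.26 ms.

1.26 ms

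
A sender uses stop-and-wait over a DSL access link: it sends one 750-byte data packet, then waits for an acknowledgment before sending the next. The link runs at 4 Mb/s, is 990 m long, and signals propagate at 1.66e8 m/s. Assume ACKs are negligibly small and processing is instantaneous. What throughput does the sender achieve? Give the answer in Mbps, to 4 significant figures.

3.968 Mbps

t_tx = L/R = 6000/4000000 = 0.0015 s.
t_prop = 990/166000000 = 5.96386e-06 s; RTT = 1.19277e-05 s.
Cycle = t_tx + RTT = 0.00151193 s.
Throughput = L / cycle = 6000 / 0.00151193 = 3.968 Mbps.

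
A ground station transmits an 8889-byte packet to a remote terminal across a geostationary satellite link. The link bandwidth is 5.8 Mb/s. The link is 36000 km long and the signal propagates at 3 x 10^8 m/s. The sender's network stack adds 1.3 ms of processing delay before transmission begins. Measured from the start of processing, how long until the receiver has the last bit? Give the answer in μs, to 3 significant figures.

L = 8889 × 8 = 71112 bits.
Transmission delay = L/R = 71112 / 5800000 = 12260.7 μs.
Propagation delay = d/s = 36000000 m / 300000000 m/s = 120000 μs.
Plus processing delay 1.3 ms = 1300 μs.
Total = 134000 μs.

134000 μs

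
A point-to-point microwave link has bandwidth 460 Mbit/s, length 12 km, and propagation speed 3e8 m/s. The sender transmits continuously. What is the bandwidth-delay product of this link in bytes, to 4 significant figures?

2300 bytes

Propagation delay = 12000 / 300000000 = 4e-05 s.
BDP = R × t_prop = 460000000 × 4e-05 = 18400 bits.
In bytes: 18400/8 = 2300 bytes.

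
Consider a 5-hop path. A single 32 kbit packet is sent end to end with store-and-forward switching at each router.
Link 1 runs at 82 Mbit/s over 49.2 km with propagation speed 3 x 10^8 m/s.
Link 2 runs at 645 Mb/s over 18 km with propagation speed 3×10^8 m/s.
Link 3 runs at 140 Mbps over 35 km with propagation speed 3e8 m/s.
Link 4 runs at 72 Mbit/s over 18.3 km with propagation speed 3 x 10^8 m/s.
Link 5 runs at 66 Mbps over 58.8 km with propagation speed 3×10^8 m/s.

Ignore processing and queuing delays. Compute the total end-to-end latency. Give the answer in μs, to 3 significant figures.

L = 32000 bits.
Transmission delays (L/R per hop): 390.244, 49.6124, 228.571, 444.444, 484.848 μs; sum = 1597.72 μs.
Propagation delays (d/s per hop): 164, 60, 116.667, 61, 196 μs; sum = 597.667 μs.
End-to-end = 2200 μs.

2200 μs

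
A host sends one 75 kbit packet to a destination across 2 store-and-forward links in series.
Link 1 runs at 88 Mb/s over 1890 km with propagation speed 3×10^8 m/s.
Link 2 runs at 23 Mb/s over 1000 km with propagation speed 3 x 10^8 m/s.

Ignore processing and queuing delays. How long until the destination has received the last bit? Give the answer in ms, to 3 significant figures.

13.7 ms

L = 75000 bits.
Transmission delays (L/R per hop): 0.852273, 3.26087 ms; sum = 4.11314 ms.
Propagation delays (d/s per hop): 6.3, 3.33333 ms; sum = 9.63333 ms.
End-to-end = 13.7 ms.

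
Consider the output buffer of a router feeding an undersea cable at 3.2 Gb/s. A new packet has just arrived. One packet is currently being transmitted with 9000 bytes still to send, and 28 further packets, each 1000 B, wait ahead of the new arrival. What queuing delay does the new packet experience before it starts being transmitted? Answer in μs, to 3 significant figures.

Each queued packet: L/R = 8000/3200000000 = 2.5 μs.
28 queued → 70 μs.
Plus remaining 72000 bits of current packet: 22.5 μs.
Queuing delay = 92.5 μs.

92.5 μs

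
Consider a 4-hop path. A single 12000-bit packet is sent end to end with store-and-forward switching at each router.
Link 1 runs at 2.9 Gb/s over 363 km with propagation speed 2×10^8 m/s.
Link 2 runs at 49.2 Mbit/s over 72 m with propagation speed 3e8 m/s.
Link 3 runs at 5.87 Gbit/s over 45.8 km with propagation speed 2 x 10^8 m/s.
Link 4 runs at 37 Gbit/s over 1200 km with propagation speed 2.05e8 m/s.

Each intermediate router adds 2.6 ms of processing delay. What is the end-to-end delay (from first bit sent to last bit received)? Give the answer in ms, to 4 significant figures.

Transmission delays (L/R per hop): 0.00413793, 0.243902, 0.00204429, 0.000324324 ms; sum = 0.250409 ms.
Propagation delays (d/s per hop): 1.815, 0.00024, 0.229, 5.85366 ms; sum = 7.8979 ms.
Processing at 3 router(s): 3 × 2.6 ms = 7.8 ms.
End-to-end = 15.95 ms.

15.95 ms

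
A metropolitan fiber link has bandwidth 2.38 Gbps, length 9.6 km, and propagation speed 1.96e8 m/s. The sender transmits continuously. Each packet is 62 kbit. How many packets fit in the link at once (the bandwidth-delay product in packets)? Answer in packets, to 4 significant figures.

Propagation delay = 9600 / 196000000 = 4.89796e-05 s.
BDP = R × t_prop = 2380000000 × 4.89796e-05 = 116571 bits.
In packets of 62000 bits: 1.880 packets.

1.880 packets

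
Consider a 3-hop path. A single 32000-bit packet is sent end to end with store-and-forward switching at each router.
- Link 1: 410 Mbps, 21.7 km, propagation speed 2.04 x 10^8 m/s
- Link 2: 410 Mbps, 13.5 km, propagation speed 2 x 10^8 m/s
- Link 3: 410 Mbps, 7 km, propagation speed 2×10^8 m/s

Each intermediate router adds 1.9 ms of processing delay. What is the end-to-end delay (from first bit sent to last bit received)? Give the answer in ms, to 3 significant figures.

Transmission delay per hop = L/R = 32000/410000000 = 0.0780488 ms; 3 hops → 0.234146 ms.
Propagation delays (d/s per hop): 0.106373, 0.0675, 0.035 ms; sum = 0.208873 ms.
Processing at 2 router(s): 2 × 1.9 ms = 3.8 ms.
End-to-end = 4.24 ms.

4.24 ms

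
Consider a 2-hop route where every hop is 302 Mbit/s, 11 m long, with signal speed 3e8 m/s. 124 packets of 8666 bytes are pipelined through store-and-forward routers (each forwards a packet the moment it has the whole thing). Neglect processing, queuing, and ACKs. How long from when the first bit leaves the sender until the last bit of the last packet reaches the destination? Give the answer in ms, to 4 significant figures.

Per-hop transmission t_tx = L/R = 69328/302000000 = 0.229563 ms.
Per-hop propagation t_prop = 11/300000000 = 3.66667e-05 ms.
Pipeline fill: first packet needs 2·t_tx to clear all hops; remaining 123 packets each add one t_tx.
Total = (2+124-1)·t_tx + 2·t_prop = 125·0.229563 + 2·3.66667e-05 = 28.70 ms.

28.70 ms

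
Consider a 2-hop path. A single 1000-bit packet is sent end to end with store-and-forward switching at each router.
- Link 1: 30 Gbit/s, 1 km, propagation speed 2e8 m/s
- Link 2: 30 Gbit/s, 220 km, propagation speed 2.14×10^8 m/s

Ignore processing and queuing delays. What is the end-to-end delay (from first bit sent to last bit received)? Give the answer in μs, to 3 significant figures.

Transmission delay per hop = L/R = 1000/30000000000 = 0.0333333 μs; 2 hops → 0.0666667 μs.
Propagation delays (d/s per hop): 5, 1028.04 μs; sum = 1033.04 μs.
End-to-end = 1030 μs.

1030 μs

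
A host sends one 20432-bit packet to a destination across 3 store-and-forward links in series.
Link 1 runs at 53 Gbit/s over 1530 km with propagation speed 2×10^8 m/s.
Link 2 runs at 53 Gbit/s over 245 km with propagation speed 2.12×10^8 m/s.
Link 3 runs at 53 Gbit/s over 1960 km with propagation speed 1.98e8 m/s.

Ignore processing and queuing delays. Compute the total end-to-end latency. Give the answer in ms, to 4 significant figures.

18.71 ms

Transmission delay per hop = L/R = 20432/53000000000 = 0.000385509 ms; 3 hops → 0.00115653 ms.
Propagation delays (d/s per hop): 7.65, 1.15566, 9.89899 ms; sum = 18.7047 ms.
End-to-end = 18.71 ms.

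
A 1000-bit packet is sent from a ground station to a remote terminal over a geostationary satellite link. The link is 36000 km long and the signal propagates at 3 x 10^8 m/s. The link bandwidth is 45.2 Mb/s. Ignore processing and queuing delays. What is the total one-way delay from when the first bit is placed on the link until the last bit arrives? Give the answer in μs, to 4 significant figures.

120000 μs

Transmission delay = L/R = 1000 / 45200000 = 22.1239 μs.
Propagation delay = d/s = 36000000 m / 300000000 m/s = 120000 μs.
Total = 120000 μs.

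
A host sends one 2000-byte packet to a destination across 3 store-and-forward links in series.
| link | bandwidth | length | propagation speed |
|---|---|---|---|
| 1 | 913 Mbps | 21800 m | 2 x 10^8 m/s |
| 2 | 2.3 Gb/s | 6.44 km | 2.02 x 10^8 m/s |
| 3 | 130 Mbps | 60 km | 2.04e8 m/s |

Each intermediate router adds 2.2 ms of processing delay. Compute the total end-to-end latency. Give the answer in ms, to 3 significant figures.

L = 2000 × 8 = 16000 bits.
Transmission delays (L/R per hop): 0.0175246, 0.00695652, 0.123077 ms; sum = 0.147558 ms.
Propagation delays (d/s per hop): 0.109, 0.0318812, 0.294118 ms; sum = 0.434999 ms.
Processing at 2 router(s): 2 × 2.2 ms = 4.4 ms.
End-to-end = 4.98 ms.

4.98 ms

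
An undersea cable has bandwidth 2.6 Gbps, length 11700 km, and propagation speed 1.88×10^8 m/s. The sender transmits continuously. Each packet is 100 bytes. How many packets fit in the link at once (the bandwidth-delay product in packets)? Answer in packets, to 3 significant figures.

Propagation delay = 11700000 / 188000000 = 0.062234 s.
BDP = R × t_prop = 2600000000 × 0.062234 = 161809000 bits.
In packets of 800 bits: 202000 packets.

202000 packets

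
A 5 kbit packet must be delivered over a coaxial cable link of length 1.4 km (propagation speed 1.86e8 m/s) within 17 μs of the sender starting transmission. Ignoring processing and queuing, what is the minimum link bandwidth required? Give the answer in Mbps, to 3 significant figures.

528 Mbps

Propagation delay = 1400 / 186000000 = 7.52688 μs.
Transmission budget = 17 − 7.52688 = 9.47312 μs.
R ≥ L / t_tx = 5000 bits / 9.47312e-06 s = 528 Mbps.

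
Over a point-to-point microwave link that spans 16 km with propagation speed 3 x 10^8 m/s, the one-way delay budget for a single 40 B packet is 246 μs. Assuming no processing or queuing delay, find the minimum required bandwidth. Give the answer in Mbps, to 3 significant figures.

1.66 Mbps

L = 320 bits.
Propagation delay = 16000 / 300000000 = 53.3333 μs.
Transmission budget = 246 − 53.3333 = 192.667 μs.
R ≥ L / t_tx = 320 bits / 0.000192667 s = 1.66 Mbps.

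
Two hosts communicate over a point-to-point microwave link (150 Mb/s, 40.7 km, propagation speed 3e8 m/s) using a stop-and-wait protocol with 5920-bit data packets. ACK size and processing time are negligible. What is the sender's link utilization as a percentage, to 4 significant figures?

t_tx = L/R = 5920/150000000 = 3.94667e-05 s.
t_prop = 40700/300000000 = 0.000135667 s; RTT = 0.000271333 s.
Cycle = t_tx + RTT = 0.0003108 s.
Utilization = t_tx / cycle = 3.94667e-05/0.0003108 = 12.70 %.

12.70 %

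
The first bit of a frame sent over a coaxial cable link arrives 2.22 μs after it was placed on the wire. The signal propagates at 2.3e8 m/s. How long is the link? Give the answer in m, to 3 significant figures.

511 m

d = s × t_prop = 2.3e+08 × 2.22e-06 = 511 m.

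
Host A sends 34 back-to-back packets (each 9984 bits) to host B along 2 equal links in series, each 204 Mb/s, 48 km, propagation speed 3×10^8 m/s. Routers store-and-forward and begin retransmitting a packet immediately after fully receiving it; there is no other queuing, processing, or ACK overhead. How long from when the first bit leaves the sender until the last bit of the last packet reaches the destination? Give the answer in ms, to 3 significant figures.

2.03 ms

Per-hop transmission t_tx = L/R = 9984/204000000 = 0.0489412 ms.
Per-hop propagation t_prop = 48000/300000000 = 0.16 ms.
Pipeline fill: first packet needs 2·t_tx to clear all hops; remaining 33 packets each add one t_tx.
Total = (2+34-1)·t_tx + 2·t_prop = 35·0.0489412 + 2·0.16 = 2.03 ms.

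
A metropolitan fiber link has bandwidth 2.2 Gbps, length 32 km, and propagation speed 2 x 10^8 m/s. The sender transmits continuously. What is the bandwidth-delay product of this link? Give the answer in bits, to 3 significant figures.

Propagation delay = 32000 / 200000000 = 0.00016 s.
BDP = R × t_prop = 2200000000 × 0.00016 = 352000 bits.

352000 bits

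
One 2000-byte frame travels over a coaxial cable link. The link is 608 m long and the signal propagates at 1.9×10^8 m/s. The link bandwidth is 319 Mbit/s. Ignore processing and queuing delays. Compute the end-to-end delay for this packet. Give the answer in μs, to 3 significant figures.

L = 2000 × 8 = 16000 bits.
Transmission delay = L/R = 16000 / 319000000 = 50.1567 μs.
Propagation delay = d/s = 608 m / 190000000 m/s = 3.2 μs.
Total = 53.4 μs.

53.4 μs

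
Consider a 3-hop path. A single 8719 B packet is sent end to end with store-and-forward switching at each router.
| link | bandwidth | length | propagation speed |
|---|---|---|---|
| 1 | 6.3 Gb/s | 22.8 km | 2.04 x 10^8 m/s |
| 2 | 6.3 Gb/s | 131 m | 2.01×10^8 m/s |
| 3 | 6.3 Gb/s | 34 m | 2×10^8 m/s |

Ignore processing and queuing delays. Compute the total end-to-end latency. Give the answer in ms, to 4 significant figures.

0.1458 ms

L = 8719 × 8 = 69752 bits.
Transmission delay per hop = L/R = 69752/6300000000 = 0.0110717 ms; 3 hops → 0.0332152 ms.
Propagation delays (d/s per hop): 0.111765, 0.000651741, 0.00017 ms; sum = 0.112586 ms.
End-to-end = 0.1458 ms.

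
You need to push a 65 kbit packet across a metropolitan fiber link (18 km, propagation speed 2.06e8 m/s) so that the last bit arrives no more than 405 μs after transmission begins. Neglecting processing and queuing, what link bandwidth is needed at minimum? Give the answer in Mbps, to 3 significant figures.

Propagation delay = 18000 / 206000000 = 87.3786 μs.
Transmission budget = 405 − 87.3786 = 317.621 μs.
R ≥ L / t_tx = 65000 bits / 0.000317621 s = 205 Mbps.

205 Mbps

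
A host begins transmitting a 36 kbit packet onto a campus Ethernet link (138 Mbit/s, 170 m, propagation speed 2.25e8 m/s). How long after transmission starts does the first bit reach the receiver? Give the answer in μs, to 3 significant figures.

First bit experiences only propagation delay: d/s = 170/225000000 = 0.756 μs.

0.756 μs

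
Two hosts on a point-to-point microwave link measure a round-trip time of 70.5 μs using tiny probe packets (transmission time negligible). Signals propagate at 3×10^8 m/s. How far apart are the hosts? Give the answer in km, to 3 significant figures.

10.6 km

One-way propagation = RTT/2 = 35.25 μs.
d = s × t = 300000000 × 3.525e-05 = 10.6 km.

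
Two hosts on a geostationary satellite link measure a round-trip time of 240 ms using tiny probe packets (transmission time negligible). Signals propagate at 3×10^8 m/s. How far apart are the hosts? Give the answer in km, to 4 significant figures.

36000 km

One-way propagation = RTT/2 = 120 ms.
d = s × t = 300000000 × 0.12 = 36000 km.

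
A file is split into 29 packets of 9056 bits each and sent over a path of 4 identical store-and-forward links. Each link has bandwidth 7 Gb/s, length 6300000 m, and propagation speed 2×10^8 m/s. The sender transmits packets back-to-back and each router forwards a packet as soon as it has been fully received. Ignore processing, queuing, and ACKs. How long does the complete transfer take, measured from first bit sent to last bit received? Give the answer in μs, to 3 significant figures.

Per-hop transmission t_tx = L/R = 9056/7000000000 = 1.29371 μs.
Per-hop propagation t_prop = 6300000/200000000 = 31500 μs.
Pipeline fill: first packet needs 4·t_tx to clear all hops; remaining 28 packets each add one t_tx.
Total = (4+29-1)·t_tx + 4·t_prop = 32·1.29371 + 4·31500 = 126000 μs.

126000 μs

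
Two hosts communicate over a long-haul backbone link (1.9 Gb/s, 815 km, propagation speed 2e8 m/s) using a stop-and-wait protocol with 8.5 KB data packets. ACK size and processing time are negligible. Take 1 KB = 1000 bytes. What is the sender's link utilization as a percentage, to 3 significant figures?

0.437 %

t_tx = L/R = 68000/1900000000 = 3.57895e-05 s.
t_prop = 815000/200000000 = 0.004075 s; RTT = 0.00815 s.
Cycle = t_tx + RTT = 0.00818579 s.
Utilization = t_tx / cycle = 3.57895e-05/0.00818579 = 0.437 %.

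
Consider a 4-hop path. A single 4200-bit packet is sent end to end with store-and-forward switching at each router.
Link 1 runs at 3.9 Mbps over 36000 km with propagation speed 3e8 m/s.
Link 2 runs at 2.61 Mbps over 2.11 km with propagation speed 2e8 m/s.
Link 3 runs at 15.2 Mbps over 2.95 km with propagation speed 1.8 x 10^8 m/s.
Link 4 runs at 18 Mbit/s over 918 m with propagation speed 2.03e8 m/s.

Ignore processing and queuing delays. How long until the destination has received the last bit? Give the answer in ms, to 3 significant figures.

123 ms

Transmission delays (L/R per hop): 1.07692, 1.6092, 0.276316, 0.233333 ms; sum = 3.19577 ms.
Propagation delays (d/s per hop): 120, 0.01055, 0.0163889, 0.00452217 ms; sum = 120.031 ms.
End-to-end = 123 ms.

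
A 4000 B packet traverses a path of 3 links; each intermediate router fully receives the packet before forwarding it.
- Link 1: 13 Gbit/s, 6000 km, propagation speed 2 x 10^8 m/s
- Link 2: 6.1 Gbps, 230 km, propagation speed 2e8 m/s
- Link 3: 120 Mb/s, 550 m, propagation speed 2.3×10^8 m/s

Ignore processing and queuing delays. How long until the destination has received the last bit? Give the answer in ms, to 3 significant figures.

L = 4000 × 8 = 32000 bits.
Transmission delays (L/R per hop): 0.00246154, 0.0052459, 0.266667 ms; sum = 0.274374 ms.
Propagation delays (d/s per hop): 30, 1.15, 0.0023913 ms; sum = 31.1524 ms.
End-to-end = 31.4 ms.

31.4 ms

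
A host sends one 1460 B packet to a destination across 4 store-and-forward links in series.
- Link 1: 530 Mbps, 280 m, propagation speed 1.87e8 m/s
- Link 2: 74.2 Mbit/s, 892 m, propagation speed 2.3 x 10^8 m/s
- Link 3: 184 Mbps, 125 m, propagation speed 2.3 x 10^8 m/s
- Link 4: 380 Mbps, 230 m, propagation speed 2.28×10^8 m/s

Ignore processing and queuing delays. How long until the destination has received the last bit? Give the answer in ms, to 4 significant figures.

0.2806 ms

L = 1460 × 8 = 11680 bits.
Transmission delays (L/R per hop): 0.0220377, 0.157412, 0.0634783, 0.0307368 ms; sum = 0.273665 ms.
Propagation delays (d/s per hop): 0.00149733, 0.00387826, 0.000543478, 0.00100877 ms; sum = 0.00692784 ms.
End-to-end = 0.2806 ms.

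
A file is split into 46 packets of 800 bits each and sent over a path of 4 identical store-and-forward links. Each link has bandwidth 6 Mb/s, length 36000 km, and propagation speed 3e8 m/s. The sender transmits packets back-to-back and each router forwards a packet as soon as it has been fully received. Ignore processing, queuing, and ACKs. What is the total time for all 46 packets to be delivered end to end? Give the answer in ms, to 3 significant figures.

Per-hop transmission t_tx = L/R = 800/6000000 = 0.133333 ms.
Per-hop propagation t_prop = 36000000/300000000 = 120 ms.
Pipeline fill: first packet needs 4·t_tx to clear all hops; remaining 45 packets each add one t_tx.
Total = (4+46-1)·t_tx + 4·t_prop = 49·0.133333 + 4·120 = 487 ms.

487 ms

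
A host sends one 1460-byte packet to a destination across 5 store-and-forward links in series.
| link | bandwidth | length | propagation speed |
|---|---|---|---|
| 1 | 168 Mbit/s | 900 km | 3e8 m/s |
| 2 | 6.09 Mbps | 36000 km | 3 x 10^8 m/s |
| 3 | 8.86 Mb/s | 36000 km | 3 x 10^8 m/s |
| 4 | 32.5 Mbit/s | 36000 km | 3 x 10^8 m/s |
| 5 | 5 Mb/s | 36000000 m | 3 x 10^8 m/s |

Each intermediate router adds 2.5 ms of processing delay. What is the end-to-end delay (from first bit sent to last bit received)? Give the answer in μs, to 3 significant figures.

499000 μs

L = 1460 × 8 = 11680 bits.
Transmission delays (L/R per hop): 69.5238, 1917.9, 1318.28, 359.385, 2336 μs; sum = 6001.09 μs.
Propagation delays (d/s per hop): 3000, 120000, 120000, 120000, 120000 μs; sum = 483000 μs.
Processing at 4 router(s): 4 × 2.5 ms = 10000 μs.
End-to-end = 499000 μs.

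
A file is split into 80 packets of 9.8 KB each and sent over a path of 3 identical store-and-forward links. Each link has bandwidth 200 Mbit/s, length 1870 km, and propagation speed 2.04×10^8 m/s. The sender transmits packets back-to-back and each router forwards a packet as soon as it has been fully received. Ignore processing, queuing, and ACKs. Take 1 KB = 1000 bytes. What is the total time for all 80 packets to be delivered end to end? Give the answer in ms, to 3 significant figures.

Per-hop transmission t_tx = L/R = 78400/200000000 = 0.392 ms.
Per-hop propagation t_prop = 1870000/204000000 = 9.16667 ms.
Pipeline fill: first packet needs 3·t_tx to clear all hops; remaining 79 packets each add one t_tx.
Total = (3+80-1)·t_tx + 3·t_prop = 82·0.392 + 3·9.16667 = 59.6 ms.

59.6 ms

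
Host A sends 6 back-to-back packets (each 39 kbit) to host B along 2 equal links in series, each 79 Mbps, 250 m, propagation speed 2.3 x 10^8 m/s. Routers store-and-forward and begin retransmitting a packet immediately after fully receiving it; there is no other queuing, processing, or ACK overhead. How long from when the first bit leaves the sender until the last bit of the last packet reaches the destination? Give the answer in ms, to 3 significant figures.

Per-hop transmission t_tx = L/R = 39000/79000000 = 0.493671 ms.
Per-hop propagation t_prop = 250/2.3e+08 = 0.00108696 ms.
Pipeline fill: first packet needs 2·t_tx to clear all hops; remaining 5 packets each add one t_tx.
Total = (2+6-1)·t_tx + 2·t_prop = 7·0.493671 + 2·0.00108696 = 3.46 ms.

3.46 ms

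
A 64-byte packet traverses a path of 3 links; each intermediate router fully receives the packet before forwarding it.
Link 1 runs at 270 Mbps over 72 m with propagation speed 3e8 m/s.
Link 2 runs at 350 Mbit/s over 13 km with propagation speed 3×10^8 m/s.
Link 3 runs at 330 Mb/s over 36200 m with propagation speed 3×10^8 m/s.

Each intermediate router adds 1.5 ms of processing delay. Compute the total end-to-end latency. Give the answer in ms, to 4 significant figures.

3.169 ms

L = 64 × 8 = 512 bits.
Transmission delays (L/R per hop): 0.0018963, 0.00146286, 0.00155152 ms; sum = 0.00491067 ms.
Propagation delays (d/s per hop): 0.00024, 0.0433333, 0.120667 ms; sum = 0.16424 ms.
Processing at 2 router(s): 2 × 1.5 ms = 3 ms.
End-to-end = 3.169 ms.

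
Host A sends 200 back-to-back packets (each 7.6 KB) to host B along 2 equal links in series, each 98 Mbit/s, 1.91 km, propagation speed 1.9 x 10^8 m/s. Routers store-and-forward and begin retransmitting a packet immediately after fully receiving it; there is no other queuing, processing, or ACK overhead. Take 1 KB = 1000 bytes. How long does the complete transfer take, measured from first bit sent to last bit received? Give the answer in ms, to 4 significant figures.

Per-hop transmission t_tx = L/R = 60800/98000000 = 0.620408 ms.
Per-hop propagation t_prop = 1910/190000000 = 0.0100526 ms.
Pipeline fill: first packet needs 2·t_tx to clear all hops; remaining 199 packets each add one t_tx.
Total = (2+200-1)·t_tx + 2·t_prop = 201·0.620408 + 2·0.0100526 = 124.7 ms.

124.7 ms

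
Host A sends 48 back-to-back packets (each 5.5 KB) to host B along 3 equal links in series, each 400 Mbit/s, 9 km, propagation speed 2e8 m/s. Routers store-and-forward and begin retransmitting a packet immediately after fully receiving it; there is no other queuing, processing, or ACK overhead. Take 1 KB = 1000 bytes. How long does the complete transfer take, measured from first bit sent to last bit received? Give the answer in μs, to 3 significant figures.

5640 μs

Per-hop transmission t_tx = L/R = 44000/400000000 = 110 μs.
Per-hop propagation t_prop = 9000/200000000 = 45 μs.
Pipeline fill: first packet needs 3·t_tx to clear all hops; remaining 47 packets each add one t_tx.
Total = (3+48-1)·t_tx + 3·t_prop = 50·110 + 3·45 = 5640 μs.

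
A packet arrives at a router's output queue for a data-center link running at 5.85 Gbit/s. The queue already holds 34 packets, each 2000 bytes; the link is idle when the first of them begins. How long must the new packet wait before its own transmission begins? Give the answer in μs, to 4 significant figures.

Each queued packet: L/R = 16000/5850000000 = 2.73504 μs.
34 queued → 92.9915 μs.
Queuing delay = 92.99 μs.

92.99 μs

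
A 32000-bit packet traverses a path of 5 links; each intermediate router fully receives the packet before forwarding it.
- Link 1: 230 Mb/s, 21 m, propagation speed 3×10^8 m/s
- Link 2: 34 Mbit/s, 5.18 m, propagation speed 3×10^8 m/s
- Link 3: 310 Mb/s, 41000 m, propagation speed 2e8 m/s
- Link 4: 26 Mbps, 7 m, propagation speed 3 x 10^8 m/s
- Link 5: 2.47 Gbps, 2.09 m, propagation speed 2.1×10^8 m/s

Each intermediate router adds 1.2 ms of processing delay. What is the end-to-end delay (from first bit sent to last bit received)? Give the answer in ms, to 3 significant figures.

Transmission delays (L/R per hop): 0.13913, 0.941176, 0.103226, 1.23077, 0.0129555 ms; sum = 2.42726 ms.
Propagation delays (d/s per hop): 7e-05, 1.72667e-05, 0.205, 2.33333e-05, 9.95238e-06 ms; sum = 0.205121 ms.
Processing at 4 router(s): 4 × 1.2 ms = 4.8 ms.
End-to-end = 7.43 ms.

7.43 ms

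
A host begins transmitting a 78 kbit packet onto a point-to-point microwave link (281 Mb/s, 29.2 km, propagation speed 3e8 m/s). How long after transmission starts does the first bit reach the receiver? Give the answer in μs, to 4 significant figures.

First bit experiences only propagation delay: d/s = 29200/300000000 = 97.33 μs.

97.33 μs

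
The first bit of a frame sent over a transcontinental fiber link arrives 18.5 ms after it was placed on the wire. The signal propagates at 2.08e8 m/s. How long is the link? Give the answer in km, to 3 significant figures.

d = s × t_prop = 208000000 × 0.0185 = 3850 km.

3850 km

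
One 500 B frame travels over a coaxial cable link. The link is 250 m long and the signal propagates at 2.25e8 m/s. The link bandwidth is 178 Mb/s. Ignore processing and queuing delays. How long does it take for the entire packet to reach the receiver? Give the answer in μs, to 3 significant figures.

L = 500 × 8 = 4000 bits.
Transmission delay = L/R = 4000 / 178000000 = 22.4719 μs.
Propagation delay = d/s = 250 m / 225000000 m/s = 1.11111 μs.
Total = 23.6 μs.

23.6 μs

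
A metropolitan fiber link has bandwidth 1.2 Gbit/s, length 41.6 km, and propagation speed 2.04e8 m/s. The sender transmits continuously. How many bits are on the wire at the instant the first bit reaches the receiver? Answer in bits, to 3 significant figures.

Propagation delay = 41600 / 204000000 = 0.000203922 s.
BDP = R × t_prop = 1200000000 × 0.000203922 = 244706 bits.

245000 bits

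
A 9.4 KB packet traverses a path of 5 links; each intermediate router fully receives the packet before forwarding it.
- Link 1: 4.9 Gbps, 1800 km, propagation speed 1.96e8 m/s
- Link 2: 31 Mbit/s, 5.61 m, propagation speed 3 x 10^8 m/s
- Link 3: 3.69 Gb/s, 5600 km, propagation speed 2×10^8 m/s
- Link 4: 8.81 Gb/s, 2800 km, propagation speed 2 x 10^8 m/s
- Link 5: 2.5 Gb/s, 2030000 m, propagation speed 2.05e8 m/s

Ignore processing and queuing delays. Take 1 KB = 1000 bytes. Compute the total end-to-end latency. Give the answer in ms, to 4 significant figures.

63.59 ms

L = 75200 bits.
Transmission delays (L/R per hop): 0.0153469, 2.42581, 0.0203794, 0.00853575, 0.03008 ms; sum = 2.50015 ms.
Propagation delays (d/s per hop): 9.18367, 1.87e-05, 28, 14, 9.90244 ms; sum = 61.0861 ms.
End-to-end = 63.59 ms.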